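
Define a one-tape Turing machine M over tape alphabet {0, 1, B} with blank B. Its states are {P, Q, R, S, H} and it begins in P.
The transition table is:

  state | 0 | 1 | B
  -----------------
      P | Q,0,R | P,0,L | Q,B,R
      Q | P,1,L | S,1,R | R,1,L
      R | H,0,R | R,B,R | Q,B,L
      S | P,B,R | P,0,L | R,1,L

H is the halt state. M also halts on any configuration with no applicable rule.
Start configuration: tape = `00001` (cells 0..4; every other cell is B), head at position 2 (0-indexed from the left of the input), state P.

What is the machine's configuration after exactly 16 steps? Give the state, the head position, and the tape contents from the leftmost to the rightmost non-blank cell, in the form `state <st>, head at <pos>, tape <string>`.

state R, head at 4, tape 000B1B1

P | 00[0]01BB   read 0 → write 0, move R, go to Q
Q | 000[0]1BB   read 0 → write 1, move L, go to P
P | 00[0]11BB   read 0 → write 0, move R, go to Q
Q | 000[1]1BB   read 1 → write 1, move R, go to S
S | 0001[1]BB   read 1 → write 0, move L, go to P
P | 000[1]0BB   read 1 → write 0, move L, go to P
P | 00[0]00BB   read 0 → write 0, move R, go to Q
Q | 000[0]0BB   read 0 → write 1, move L, go to P
P | 00[0]10BB   read 0 → write 0, move R, go to Q
Q | 000[1]0BB   read 1 → write 1, move R, go to S
S | 0001[0]BB   read 0 → write B, move R, go to P
P | 0001B[B]B   read B → write B, move R, go to Q
Q | 0001BB[B]   read B → write 1, move L, go to R
R | 0001B[B]1   read B → write B, move L, go to Q
Q | 0001[B]B1   read B → write 1, move L, go to R
R | 000[1]1B1   read 1 → write B, move R, go to R
R | 000B[1]B1
After 16 steps: state R, head at 4, tape 000B1B1.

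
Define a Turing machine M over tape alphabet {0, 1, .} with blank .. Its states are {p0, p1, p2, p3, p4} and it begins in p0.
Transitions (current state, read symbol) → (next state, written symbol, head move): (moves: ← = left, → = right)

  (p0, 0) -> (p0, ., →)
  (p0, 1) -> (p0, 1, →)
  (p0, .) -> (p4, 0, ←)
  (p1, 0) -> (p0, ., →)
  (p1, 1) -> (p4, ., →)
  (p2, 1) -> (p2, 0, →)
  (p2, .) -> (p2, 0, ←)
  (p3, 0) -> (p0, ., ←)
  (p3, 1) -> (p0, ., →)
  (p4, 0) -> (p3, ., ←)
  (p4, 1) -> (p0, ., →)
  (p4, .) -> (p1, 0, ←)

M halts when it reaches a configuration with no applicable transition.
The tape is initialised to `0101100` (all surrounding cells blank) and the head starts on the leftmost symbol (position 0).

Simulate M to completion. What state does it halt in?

p1

p0 | [0]101100.   read 0 → write ., move →, go to p0
p0 | .[1]01100.   read 1 → write 1, move →, go to p0
p0 | .1[0]1100.   read 0 → write ., move →, go to p0
p0 | .1.[1]100.   read 1 → write 1, move →, go to p0
p0 | .1.1[1]00.   read 1 → write 1, move →, go to p0
p0 | .1.11[0]0.   read 0 → write ., move →, go to p0
p0 | .1.11.[0].   read 0 → write ., move →, go to p0
p0 | .1.11..[.]   read . → write 0, move ←, go to p4
p4 | .1.11.[.]0   read . → write 0, move ←, go to p1
p1 | .1.11[.]00
No transition is defined for (p1, .); M halts in state p1.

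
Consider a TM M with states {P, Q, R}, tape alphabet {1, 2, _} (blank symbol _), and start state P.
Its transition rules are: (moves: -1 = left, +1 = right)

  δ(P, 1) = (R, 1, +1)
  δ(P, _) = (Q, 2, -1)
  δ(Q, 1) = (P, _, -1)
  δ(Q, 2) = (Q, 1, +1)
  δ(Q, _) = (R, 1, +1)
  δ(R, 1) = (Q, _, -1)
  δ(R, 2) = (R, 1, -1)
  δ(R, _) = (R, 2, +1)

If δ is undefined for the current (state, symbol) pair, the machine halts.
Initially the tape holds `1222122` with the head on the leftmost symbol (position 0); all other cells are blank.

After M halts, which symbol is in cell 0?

2

P | _[1]222122   read 1 → write 1, move +1, go to R
R | _1[2]22122   read 2 → write 1, move -1, go to R
R | _[1]122122   read 1 → write _, move -1, go to Q
Q | [_]_122122   read _ → write 1, move +1, go to R
R | 1[_]122122   read _ → write 2, move +1, go to R
R | 12[1]22122   read 1 → write _, move -1, go to Q
Q | 1[2]_22122   read 2 → write 1, move +1, go to Q
Q | 11[_]22122   read _ → write 1, move +1, go to R
R | 111[2]2122   read 2 → write 1, move -1, go to R
R | 11[1]12122   read 1 → write _, move -1, go to Q
Q | 1[1]_12122   read 1 → write _, move -1, go to P
P | [1]__12122   read 1 → write 1, move +1, go to R
R | 1[_]_12122   read _ → write 2, move +1, go to R
R | 12[_]12122   read _ → write 2, move +1, go to R
R | 122[1]2122   read 1 → write _, move -1, go to Q
Q | 12[2]_2122   read 2 → write 1, move +1, go to Q
Q | 121[_]2122   read _ → write 1, move +1, go to R
R | 1211[2]122   read 2 → write 1, move -1, go to R
R | 121[1]1122   read 1 → write _, move -1, go to Q
Q | 12[1]_1122   read 1 → write _, move -1, go to P
P | 1[2]__1122
Cell 0 holds 2 when M halts.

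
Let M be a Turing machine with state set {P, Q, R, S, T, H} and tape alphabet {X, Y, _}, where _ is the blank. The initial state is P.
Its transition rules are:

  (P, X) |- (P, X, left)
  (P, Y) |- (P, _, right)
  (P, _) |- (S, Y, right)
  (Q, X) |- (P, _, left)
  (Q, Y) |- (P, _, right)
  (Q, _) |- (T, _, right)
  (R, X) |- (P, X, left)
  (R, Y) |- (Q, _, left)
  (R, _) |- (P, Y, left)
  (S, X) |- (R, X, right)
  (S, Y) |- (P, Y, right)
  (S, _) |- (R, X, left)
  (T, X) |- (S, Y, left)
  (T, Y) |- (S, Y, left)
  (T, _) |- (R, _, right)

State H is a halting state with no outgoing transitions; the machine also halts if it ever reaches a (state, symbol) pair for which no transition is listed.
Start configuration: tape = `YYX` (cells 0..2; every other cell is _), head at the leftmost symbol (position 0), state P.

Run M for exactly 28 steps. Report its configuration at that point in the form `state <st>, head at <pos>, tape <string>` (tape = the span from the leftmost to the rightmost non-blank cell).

state R, head at 4, tape YXY

state=P head=0 tape=[Y]YX__   (P,Y)→(P,_,right)
state=P head=1 tape=_[Y]X__   (P,Y)→(P,_,right)
state=P head=2 tape=__[X]__   (P,X)→(P,X,left)
state=P head=1 tape=_[_]X__   (P,_)→(S,Y,right)
state=S head=2 tape=_Y[X]__   (S,X)→(R,X,right)
state=R head=3 tape=_YX[_]_   (R,_)→(P,Y,left)
state=P head=2 tape=_Y[X]Y_   (P,X)→(P,X,left)
state=P head=1 tape=_[Y]XY_   (P,Y)→(P,_,right)
state=P head=2 tape=__[X]Y_   (P,X)→(P,X,left)
state=P head=1 tape=_[_]XY_   (P,_)→(S,Y,right)
state=S head=2 tape=_Y[X]Y_   (S,X)→(R,X,right)
state=R head=3 tape=_YX[Y]_   (R,Y)→(Q,_,left)
state=Q head=2 tape=_Y[X]__   (Q,X)→(P,_,left)
state=P head=1 tape=_[Y]___   (P,Y)→(P,_,right)
state=P head=2 tape=__[_]__   (P,_)→(S,Y,right)
state=S head=3 tape=__Y[_]_   (S,_)→(R,X,left)
state=R head=2 tape=__[Y]X_   (R,Y)→(Q,_,left)
state=Q head=1 tape=_[_]_X_   (Q,_)→(T,_,right)
state=T head=2 tape=__[_]X_   (T,_)→(R,_,right)
state=R head=3 tape=___[X]_   (R,X)→(P,X,left)
state=P head=2 tape=__[_]X_   (P,_)→(S,Y,right)
state=S head=3 tape=__Y[X]_   (S,X)→(R,X,right)
state=R head=4 tape=__YX[_]   (R,_)→(P,Y,left)
state=P head=3 tape=__Y[X]Y   (P,X)→(P,X,left)
state=P head=2 tape=__[Y]XY   (P,Y)→(P,_,right)
state=P head=3 tape=___[X]Y   (P,X)→(P,X,left)
state=P head=2 tape=__[_]XY   (P,_)→(S,Y,right)
state=S head=3 tape=__Y[X]Y   (S,X)→(R,X,right)
state=R head=4 tape=__YX[Y]
After 28 steps: state R, head at 4, tape YXY.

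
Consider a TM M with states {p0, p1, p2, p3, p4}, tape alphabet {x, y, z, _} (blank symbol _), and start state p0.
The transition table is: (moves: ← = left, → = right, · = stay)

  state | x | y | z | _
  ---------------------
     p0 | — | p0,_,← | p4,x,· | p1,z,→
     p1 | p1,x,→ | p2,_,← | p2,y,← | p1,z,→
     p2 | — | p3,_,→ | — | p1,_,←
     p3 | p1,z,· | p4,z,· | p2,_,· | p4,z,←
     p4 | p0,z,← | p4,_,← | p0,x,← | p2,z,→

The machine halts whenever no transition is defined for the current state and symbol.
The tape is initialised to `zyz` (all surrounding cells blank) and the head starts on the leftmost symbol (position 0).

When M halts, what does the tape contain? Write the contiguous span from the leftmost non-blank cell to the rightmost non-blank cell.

p0 | _[z]yz   read z → write x, move ·, go to p4
p4 | _[x]yz   read x → write z, move ←, go to p0
p0 | [_]zyz   read _ → write z, move →, go to p1
p1 | z[z]yz   read z → write y, move ←, go to p2
p2 | [z]yyz
The non-blank tape span at halt is zyyz.

zyyz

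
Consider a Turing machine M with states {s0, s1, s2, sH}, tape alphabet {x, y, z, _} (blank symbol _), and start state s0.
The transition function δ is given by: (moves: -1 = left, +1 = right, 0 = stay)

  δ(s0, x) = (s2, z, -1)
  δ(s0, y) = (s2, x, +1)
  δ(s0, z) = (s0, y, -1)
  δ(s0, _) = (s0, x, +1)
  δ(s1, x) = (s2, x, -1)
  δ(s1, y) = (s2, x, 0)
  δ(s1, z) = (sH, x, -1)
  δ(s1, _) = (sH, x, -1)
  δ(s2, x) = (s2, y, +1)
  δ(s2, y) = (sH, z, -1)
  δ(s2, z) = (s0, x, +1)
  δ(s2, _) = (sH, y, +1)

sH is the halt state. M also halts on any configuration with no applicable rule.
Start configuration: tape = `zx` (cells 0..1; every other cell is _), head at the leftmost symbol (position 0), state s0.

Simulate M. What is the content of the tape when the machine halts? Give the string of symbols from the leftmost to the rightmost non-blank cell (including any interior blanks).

state=s0 head=0 tape=_[z]x__   (s0,z)→(s0,y,-1)
state=s0 head=-1 tape=[_]yx__   (s0,_)→(s0,x,+1)
state=s0 head=0 tape=x[y]x__   (s0,y)→(s2,x,+1)
state=s2 head=1 tape=xx[x]__   (s2,x)→(s2,y,+1)
state=s2 head=2 tape=xxy[_]_   (s2,_)→(sH,y,+1)
state=sH head=3 tape=xxyy[_]
The non-blank tape span at halt is xxyy.

xxyy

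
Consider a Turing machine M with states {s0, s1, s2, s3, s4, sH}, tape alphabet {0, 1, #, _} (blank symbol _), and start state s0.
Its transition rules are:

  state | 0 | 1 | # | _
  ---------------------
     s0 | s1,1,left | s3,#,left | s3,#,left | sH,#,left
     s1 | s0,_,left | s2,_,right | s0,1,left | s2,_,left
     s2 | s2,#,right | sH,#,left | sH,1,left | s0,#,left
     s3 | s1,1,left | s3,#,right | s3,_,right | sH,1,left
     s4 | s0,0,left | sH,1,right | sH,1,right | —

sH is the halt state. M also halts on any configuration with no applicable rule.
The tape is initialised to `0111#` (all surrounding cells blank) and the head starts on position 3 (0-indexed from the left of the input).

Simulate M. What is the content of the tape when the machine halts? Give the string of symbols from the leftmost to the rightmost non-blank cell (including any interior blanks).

01#__1

s0 | 011[1]#_   read 1 → write #, move left, go to s3
s3 | 01[1]##_   read 1 → write #, move right, go to s3
s3 | 01#[#]#_   read # → write _, move right, go to s3
s3 | 01#_[#]_   read # → write _, move right, go to s3
s3 | 01#__[_]   read _ → write 1, move left, go to sH
sH | 01#_[_]1
The non-blank tape span at halt is 01#__1.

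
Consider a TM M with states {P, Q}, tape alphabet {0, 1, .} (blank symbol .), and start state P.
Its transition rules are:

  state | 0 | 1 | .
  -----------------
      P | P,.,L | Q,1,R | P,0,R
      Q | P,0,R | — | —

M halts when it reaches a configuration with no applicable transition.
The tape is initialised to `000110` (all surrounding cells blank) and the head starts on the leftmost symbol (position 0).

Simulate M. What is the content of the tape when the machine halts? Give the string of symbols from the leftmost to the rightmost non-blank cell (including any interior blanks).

000000110

state=P head=0 tape=...[0]00110   (P,0)→(P,.,L)
state=P head=-1 tape=..[.].00110   (P,.)→(P,0,R)
state=P head=0 tape=..0[.]00110   (P,.)→(P,0,R)
state=P head=1 tape=..00[0]0110   (P,0)→(P,.,L)
state=P head=0 tape=..0[0].0110   (P,0)→(P,.,L)
state=P head=-1 tape=..[0]..0110   (P,0)→(P,.,L)
state=P head=-2 tape=.[.]...0110   (P,.)→(P,0,R)
state=P head=-1 tape=.0[.]..0110   (P,.)→(P,0,R)
state=P head=0 tape=.00[.].0110   (P,.)→(P,0,R)
state=P head=1 tape=.000[.]0110   (P,.)→(P,0,R)
state=P head=2 tape=.0000[0]110   (P,0)→(P,.,L)
state=P head=1 tape=.000[0].110   (P,0)→(P,.,L)
state=P head=0 tape=.00[0]..110   (P,0)→(P,.,L)
state=P head=-1 tape=.0[0]...110   (P,0)→(P,.,L)
state=P head=-2 tape=.[0]....110   (P,0)→(P,.,L)
state=P head=-3 tape=[.].....110   (P,.)→(P,0,R)
state=P head=-2 tape=0[.]....110   (P,.)→(P,0,R)
state=P head=-1 tape=00[.]...110   (P,.)→(P,0,R)
state=P head=0 tape=000[.]..110   (P,.)→(P,0,R)
state=P head=1 tape=0000[.].110   (P,.)→(P,0,R)
state=P head=2 tape=00000[.]110   (P,.)→(P,0,R)
state=P head=3 tape=000000[1]10   (P,1)→(Q,1,R)
state=Q head=4 tape=0000001[1]0
The non-blank tape span at halt is 000000110.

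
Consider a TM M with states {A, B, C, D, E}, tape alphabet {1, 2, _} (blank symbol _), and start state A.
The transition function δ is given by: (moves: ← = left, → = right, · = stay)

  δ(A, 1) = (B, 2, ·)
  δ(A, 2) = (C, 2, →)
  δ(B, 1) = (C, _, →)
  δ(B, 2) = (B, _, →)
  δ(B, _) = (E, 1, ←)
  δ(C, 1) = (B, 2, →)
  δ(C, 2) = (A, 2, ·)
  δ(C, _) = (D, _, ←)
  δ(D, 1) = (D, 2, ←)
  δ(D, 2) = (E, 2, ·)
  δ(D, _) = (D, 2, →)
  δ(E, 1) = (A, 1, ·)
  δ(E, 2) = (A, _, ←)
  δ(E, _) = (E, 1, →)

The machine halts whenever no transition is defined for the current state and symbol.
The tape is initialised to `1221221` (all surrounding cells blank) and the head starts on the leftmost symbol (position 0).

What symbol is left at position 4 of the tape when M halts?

state=A head=0 tape=[1]221221_   (A,1)→(B,2,·)
state=B head=0 tape=[2]221221_   (B,2)→(B,_,→)
state=B head=1 tape=_[2]21221_   (B,2)→(B,_,→)
state=B head=2 tape=__[2]1221_   (B,2)→(B,_,→)
state=B head=3 tape=___[1]221_   (B,1)→(C,_,→)
state=C head=4 tape=____[2]21_   (C,2)→(A,2,·)
state=A head=4 tape=____[2]21_   (A,2)→(C,2,→)
state=C head=5 tape=____2[2]1_   (C,2)→(A,2,·)
state=A head=5 tape=____2[2]1_   (A,2)→(C,2,→)
state=C head=6 tape=____22[1]_   (C,1)→(B,2,→)
state=B head=7 tape=____222[_]   (B,_)→(E,1,←)
state=E head=6 tape=____22[2]1   (E,2)→(A,_,←)
state=A head=5 tape=____2[2]_1   (A,2)→(C,2,→)
state=C head=6 tape=____22[_]1   (C,_)→(D,_,←)
state=D head=5 tape=____2[2]_1   (D,2)→(E,2,·)
state=E head=5 tape=____2[2]_1   (E,2)→(A,_,←)
state=A head=4 tape=____[2]__1   (A,2)→(C,2,→)
state=C head=5 tape=____2[_]_1   (C,_)→(D,_,←)
state=D head=4 tape=____[2]__1   (D,2)→(E,2,·)
state=E head=4 tape=____[2]__1   (E,2)→(A,_,←)
state=A head=3 tape=___[_]___1
Cell 4 holds _ when M halts.

_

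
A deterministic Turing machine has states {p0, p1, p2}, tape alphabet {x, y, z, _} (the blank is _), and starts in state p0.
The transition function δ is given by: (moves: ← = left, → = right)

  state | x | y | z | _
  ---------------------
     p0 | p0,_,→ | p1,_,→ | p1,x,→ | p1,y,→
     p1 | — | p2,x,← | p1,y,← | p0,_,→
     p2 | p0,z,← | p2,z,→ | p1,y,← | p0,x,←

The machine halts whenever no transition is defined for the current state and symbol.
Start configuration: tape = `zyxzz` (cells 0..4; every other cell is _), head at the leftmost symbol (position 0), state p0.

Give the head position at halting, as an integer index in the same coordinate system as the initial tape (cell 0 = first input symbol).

p0 | ___[z]yxzz   read z → write x, move →, go to p1
p1 | ___x[y]xzz   read y → write x, move ←, go to p2
p2 | ___[x]xxzz   read x → write z, move ←, go to p0
p0 | __[_]zxxzz   read _ → write y, move →, go to p1
p1 | __y[z]xxzz   read z → write y, move ←, go to p1
p1 | __[y]yxxzz   read y → write x, move ←, go to p2
p2 | _[_]xyxxzz   read _ → write x, move ←, go to p0
p0 | [_]xxyxxzz   read _ → write y, move →, go to p1
p1 | y[x]xyxxzz
At halt the head is at cell -2.

-2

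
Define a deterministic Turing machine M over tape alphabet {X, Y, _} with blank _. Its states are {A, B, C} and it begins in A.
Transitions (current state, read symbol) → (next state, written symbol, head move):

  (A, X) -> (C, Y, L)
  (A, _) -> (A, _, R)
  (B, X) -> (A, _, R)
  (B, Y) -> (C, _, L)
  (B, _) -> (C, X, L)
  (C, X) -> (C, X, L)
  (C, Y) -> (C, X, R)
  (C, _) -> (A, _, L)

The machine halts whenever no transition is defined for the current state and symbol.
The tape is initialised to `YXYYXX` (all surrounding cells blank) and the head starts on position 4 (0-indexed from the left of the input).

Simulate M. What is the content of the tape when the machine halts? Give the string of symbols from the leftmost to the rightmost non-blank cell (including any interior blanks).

A | __YXYY[X]X   read X → write Y, move L, go to C
C | __YXY[Y]YX   read Y → write X, move R, go to C
C | __YXYX[Y]X   read Y → write X, move R, go to C
C | __YXYXX[X]   read X → write X, move L, go to C
C | __YXYX[X]X   read X → write X, move L, go to C
C | __YXY[X]XX   read X → write X, move L, go to C
C | __YX[Y]XXX   read Y → write X, move R, go to C
C | __YXX[X]XX   read X → write X, move L, go to C
C | __YX[X]XXX   read X → write X, move L, go to C
C | __Y[X]XXXX   read X → write X, move L, go to C
C | __[Y]XXXXX   read Y → write X, move R, go to C
C | __X[X]XXXX   read X → write X, move L, go to C
C | __[X]XXXXX   read X → write X, move L, go to C
C | _[_]XXXXXX   read _ → write _, move L, go to A
A | [_]_XXXXXX   read _ → write _, move R, go to A
A | _[_]XXXXXX   read _ → write _, move R, go to A
A | __[X]XXXXX   read X → write Y, move L, go to C
C | _[_]YXXXXX   read _ → write _, move L, go to A
A | [_]_YXXXXX   read _ → write _, move R, go to A
A | _[_]YXXXXX   read _ → write _, move R, go to A
A | __[Y]XXXXX
The non-blank tape span at halt is YXXXXX.

YXXXXX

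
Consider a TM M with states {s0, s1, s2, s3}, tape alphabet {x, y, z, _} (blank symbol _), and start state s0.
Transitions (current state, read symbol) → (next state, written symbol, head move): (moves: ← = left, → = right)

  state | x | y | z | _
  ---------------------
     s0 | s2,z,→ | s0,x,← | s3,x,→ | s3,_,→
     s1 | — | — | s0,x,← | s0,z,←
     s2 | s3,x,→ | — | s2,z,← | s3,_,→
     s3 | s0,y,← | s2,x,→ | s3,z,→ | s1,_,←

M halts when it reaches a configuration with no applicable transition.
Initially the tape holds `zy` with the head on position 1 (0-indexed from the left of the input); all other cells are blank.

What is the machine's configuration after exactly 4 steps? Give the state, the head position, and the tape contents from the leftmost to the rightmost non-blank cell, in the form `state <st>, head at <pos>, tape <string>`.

s0 | z[y]   read y → write x, move ←, go to s0
s0 | [z]x   read z → write x, move →, go to s3
s3 | x[x]   read x → write y, move ←, go to s0
s0 | [x]y   read x → write z, move →, go to s2
s2 | z[y]
After 4 steps: state s2, head at 1, tape zy.

state s2, head at 1, tape zy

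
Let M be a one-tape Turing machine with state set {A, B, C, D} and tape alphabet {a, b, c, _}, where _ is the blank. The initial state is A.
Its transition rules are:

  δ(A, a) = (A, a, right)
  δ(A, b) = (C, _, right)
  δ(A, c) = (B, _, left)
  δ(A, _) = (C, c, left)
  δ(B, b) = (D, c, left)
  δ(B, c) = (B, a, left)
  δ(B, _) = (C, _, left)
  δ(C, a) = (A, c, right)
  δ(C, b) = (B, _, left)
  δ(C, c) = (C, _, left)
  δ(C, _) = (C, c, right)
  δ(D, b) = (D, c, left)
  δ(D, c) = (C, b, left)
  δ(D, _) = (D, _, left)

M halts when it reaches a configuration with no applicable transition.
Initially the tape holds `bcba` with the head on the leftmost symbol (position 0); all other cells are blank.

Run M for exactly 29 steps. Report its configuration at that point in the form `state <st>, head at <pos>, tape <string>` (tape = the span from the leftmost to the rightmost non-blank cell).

state B, head at 1, tape cccaac_a

A | ____[b]cba   read b → write _, move right, go to C
C | _____[c]ba   read c → write _, move left, go to C
C | ____[_]_ba   read _ → write c, move right, go to C
C | ____c[_]ba   read _ → write c, move right, go to C
C | ____cc[b]a   read b → write _, move left, go to B
B | ____c[c]_a   read c → write a, move left, go to B
B | ____[c]a_a   read c → write a, move left, go to B
B | ___[_]aa_a   read _ → write _, move left, go to C
C | __[_]_aa_a   read _ → write c, move right, go to C
C | __c[_]aa_a   read _ → write c, move right, go to C
C | __cc[a]a_a   read a → write c, move right, go to A
A | __ccc[a]_a   read a → write a, move right, go to A
A | __ccca[_]a   read _ → write c, move left, go to C
C | __ccc[a]ca   read a → write c, move right, go to A
A | __cccc[c]a   read c → write _, move left, go to B
B | __ccc[c]_a   read c → write a, move left, go to B
B | __cc[c]a_a   read c → write a, move left, go to B
B | __c[c]aa_a   read c → write a, move left, go to B
B | __[c]aaa_a   read c → write a, move left, go to B
B | _[_]aaaa_a   read _ → write _, move left, go to C
C | [_]_aaaa_a   read _ → write c, move right, go to C
C | c[_]aaaa_a   read _ → write c, move right, go to C
C | cc[a]aaa_a   read a → write c, move right, go to A
A | ccc[a]aa_a   read a → write a, move right, go to A
A | ccca[a]a_a   read a → write a, move right, go to A
A | cccaa[a]_a   read a → write a, move right, go to A
A | cccaaa[_]a   read _ → write c, move left, go to C
C | cccaa[a]ca   read a → write c, move right, go to A
A | cccaac[c]a   read c → write _, move left, go to B
B | cccaa[c]_a
After 29 steps: state B, head at 1, tape cccaac_a.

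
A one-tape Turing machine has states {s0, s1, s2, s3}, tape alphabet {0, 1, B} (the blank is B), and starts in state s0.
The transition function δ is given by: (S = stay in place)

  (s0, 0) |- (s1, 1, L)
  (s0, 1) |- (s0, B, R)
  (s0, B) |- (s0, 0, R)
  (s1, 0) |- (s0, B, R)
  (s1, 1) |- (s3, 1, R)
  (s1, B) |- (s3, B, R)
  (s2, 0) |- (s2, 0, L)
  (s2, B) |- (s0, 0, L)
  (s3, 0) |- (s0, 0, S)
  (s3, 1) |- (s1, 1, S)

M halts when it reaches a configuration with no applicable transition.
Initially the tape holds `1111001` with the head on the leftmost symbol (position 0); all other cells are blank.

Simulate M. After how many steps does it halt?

s0 | [1]111001B   read 1 → write B, move R, go to s0
s0 | B[1]11001B   read 1 → write B, move R, go to s0
s0 | BB[1]1001B   read 1 → write B, move R, go to s0
s0 | BBB[1]001B   read 1 → write B, move R, go to s0
s0 | BBBB[0]01B   read 0 → write 1, move L, go to s1
s1 | BBB[B]101B   read B → write B, move R, go to s3
s3 | BBBB[1]01B   read 1 → write 1, move S, go to s1
s1 | BBBB[1]01B   read 1 → write 1, move R, go to s3
s3 | BBBB1[0]1B   read 0 → write 0, move S, go to s0
s0 | BBBB1[0]1B   read 0 → write 1, move L, go to s1
s1 | BBBB[1]11B   read 1 → write 1, move R, go to s3
s3 | BBBB1[1]1B   read 1 → write 1, move S, go to s1
s1 | BBBB1[1]1B   read 1 → write 1, move R, go to s3
s3 | BBBB11[1]B   read 1 → write 1, move S, go to s1
s1 | BBBB11[1]B   read 1 → write 1, move R, go to s3
s3 | BBBB111[B]
M halts after 15 transitions.

15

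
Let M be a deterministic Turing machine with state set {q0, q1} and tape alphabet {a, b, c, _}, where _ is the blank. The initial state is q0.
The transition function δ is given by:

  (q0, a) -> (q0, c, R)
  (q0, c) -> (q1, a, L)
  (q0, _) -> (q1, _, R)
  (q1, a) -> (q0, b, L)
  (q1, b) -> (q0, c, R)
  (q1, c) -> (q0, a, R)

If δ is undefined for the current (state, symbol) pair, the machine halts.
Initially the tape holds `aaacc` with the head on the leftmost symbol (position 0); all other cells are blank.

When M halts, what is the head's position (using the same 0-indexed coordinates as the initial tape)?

state=q0 head=0 tape=[a]aacc__   (q0,a)→(q0,c,R)
state=q0 head=1 tape=c[a]acc__   (q0,a)→(q0,c,R)
state=q0 head=2 tape=cc[a]cc__   (q0,a)→(q0,c,R)
state=q0 head=3 tape=ccc[c]c__   (q0,c)→(q1,a,L)
state=q1 head=2 tape=cc[c]ac__   (q1,c)→(q0,a,R)
state=q0 head=3 tape=cca[a]c__   (q0,a)→(q0,c,R)
state=q0 head=4 tape=ccac[c]__   (q0,c)→(q1,a,L)
state=q1 head=3 tape=cca[c]a__   (q1,c)→(q0,a,R)
state=q0 head=4 tape=ccaa[a]__   (q0,a)→(q0,c,R)
state=q0 head=5 tape=ccaac[_]_   (q0,_)→(q1,_,R)
state=q1 head=6 tape=ccaac_[_]
At halt the head is at cell 6.

6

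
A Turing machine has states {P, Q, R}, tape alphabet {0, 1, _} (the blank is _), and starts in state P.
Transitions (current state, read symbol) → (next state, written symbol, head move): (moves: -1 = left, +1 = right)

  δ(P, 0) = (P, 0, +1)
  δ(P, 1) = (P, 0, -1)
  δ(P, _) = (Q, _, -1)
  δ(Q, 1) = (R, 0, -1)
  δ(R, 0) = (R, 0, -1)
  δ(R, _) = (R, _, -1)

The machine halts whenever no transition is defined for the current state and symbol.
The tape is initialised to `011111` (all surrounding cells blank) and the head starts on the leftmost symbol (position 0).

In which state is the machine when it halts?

Q

state=P head=0 tape=[0]11111_   (P,0)→(P,0,+1)
state=P head=1 tape=0[1]1111_   (P,1)→(P,0,-1)
state=P head=0 tape=[0]01111_   (P,0)→(P,0,+1)
state=P head=1 tape=0[0]1111_   (P,0)→(P,0,+1)
state=P head=2 tape=00[1]111_   (P,1)→(P,0,-1)
state=P head=1 tape=0[0]0111_   (P,0)→(P,0,+1)
state=P head=2 tape=00[0]111_   (P,0)→(P,0,+1)
state=P head=3 tape=000[1]11_   (P,1)→(P,0,-1)
state=P head=2 tape=00[0]011_   (P,0)→(P,0,+1)
state=P head=3 tape=000[0]11_   (P,0)→(P,0,+1)
state=P head=4 tape=0000[1]1_   (P,1)→(P,0,-1)
state=P head=3 tape=000[0]01_   (P,0)→(P,0,+1)
state=P head=4 tape=0000[0]1_   (P,0)→(P,0,+1)
state=P head=5 tape=00000[1]_   (P,1)→(P,0,-1)
state=P head=4 tape=0000[0]0_   (P,0)→(P,0,+1)
state=P head=5 tape=00000[0]_   (P,0)→(P,0,+1)
state=P head=6 tape=000000[_]   (P,_)→(Q,_,-1)
state=Q head=5 tape=00000[0]_
No transition is defined for (Q, 0); M halts in state Q.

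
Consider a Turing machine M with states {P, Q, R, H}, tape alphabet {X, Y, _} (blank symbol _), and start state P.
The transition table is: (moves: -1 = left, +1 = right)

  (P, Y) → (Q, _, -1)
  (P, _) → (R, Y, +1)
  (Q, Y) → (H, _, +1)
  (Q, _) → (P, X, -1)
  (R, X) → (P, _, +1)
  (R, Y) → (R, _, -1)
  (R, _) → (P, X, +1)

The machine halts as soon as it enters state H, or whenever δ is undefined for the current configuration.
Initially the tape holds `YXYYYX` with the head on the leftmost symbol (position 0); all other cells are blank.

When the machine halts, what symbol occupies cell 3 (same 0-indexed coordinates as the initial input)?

state=P head=0 tape=____[Y]XYYYX   (P,Y)→(Q,_,-1)
state=Q head=-1 tape=___[_]_XYYYX   (Q,_)→(P,X,-1)
state=P head=-2 tape=__[_]X_XYYYX   (P,_)→(R,Y,+1)
state=R head=-1 tape=__Y[X]_XYYYX   (R,X)→(P,_,+1)
state=P head=0 tape=__Y_[_]XYYYX   (P,_)→(R,Y,+1)
state=R head=1 tape=__Y_Y[X]YYYX   (R,X)→(P,_,+1)
state=P head=2 tape=__Y_Y_[Y]YYX   (P,Y)→(Q,_,-1)
state=Q head=1 tape=__Y_Y[_]_YYX   (Q,_)→(P,X,-1)
state=P head=0 tape=__Y_[Y]X_YYX   (P,Y)→(Q,_,-1)
state=Q head=-1 tape=__Y[_]_X_YYX   (Q,_)→(P,X,-1)
state=P head=-2 tape=__[Y]X_X_YYX   (P,Y)→(Q,_,-1)
state=Q head=-3 tape=_[_]_X_X_YYX   (Q,_)→(P,X,-1)
state=P head=-4 tape=[_]X_X_X_YYX   (P,_)→(R,Y,+1)
state=R head=-3 tape=Y[X]_X_X_YYX   (R,X)→(P,_,+1)
state=P head=-2 tape=Y_[_]X_X_YYX   (P,_)→(R,Y,+1)
state=R head=-1 tape=Y_Y[X]_X_YYX   (R,X)→(P,_,+1)
state=P head=0 tape=Y_Y_[_]X_YYX   (P,_)→(R,Y,+1)
state=R head=1 tape=Y_Y_Y[X]_YYX   (R,X)→(P,_,+1)
state=P head=2 tape=Y_Y_Y_[_]YYX   (P,_)→(R,Y,+1)
state=R head=3 tape=Y_Y_Y_Y[Y]YX   (R,Y)→(R,_,-1)
state=R head=2 tape=Y_Y_Y_[Y]_YX   (R,Y)→(R,_,-1)
state=R head=1 tape=Y_Y_Y[_]__YX   (R,_)→(P,X,+1)
state=P head=2 tape=Y_Y_YX[_]_YX   (P,_)→(R,Y,+1)
state=R head=3 tape=Y_Y_YXY[_]YX   (R,_)→(P,X,+1)
state=P head=4 tape=Y_Y_YXYX[Y]X   (P,Y)→(Q,_,-1)
state=Q head=3 tape=Y_Y_YXY[X]_X
Cell 3 holds X when M halts.

X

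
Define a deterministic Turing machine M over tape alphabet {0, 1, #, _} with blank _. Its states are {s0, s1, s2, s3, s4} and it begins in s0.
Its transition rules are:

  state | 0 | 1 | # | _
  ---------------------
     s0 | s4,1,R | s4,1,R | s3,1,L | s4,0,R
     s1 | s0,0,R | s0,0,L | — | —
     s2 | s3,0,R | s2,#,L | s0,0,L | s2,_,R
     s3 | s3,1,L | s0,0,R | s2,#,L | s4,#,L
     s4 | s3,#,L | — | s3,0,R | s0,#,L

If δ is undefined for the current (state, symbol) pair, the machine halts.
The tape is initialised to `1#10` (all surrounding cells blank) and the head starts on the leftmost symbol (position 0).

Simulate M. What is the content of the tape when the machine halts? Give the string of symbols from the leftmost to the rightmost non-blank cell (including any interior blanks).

01111#

state=s0 head=0 tape=[1]#10__   (s0,1)→(s4,1,R)
state=s4 head=1 tape=1[#]10__   (s4,#)→(s3,0,R)
state=s3 head=2 tape=10[1]0__   (s3,1)→(s0,0,R)
state=s0 head=3 tape=100[0]__   (s0,0)→(s4,1,R)
state=s4 head=4 tape=1001[_]_   (s4,_)→(s0,#,L)
state=s0 head=3 tape=100[1]#_   (s0,1)→(s4,1,R)
state=s4 head=4 tape=1001[#]_   (s4,#)→(s3,0,R)
state=s3 head=5 tape=10010[_]   (s3,_)→(s4,#,L)
state=s4 head=4 tape=1001[0]#   (s4,0)→(s3,#,L)
state=s3 head=3 tape=100[1]##   (s3,1)→(s0,0,R)
state=s0 head=4 tape=1000[#]#   (s0,#)→(s3,1,L)
state=s3 head=3 tape=100[0]1#   (s3,0)→(s3,1,L)
state=s3 head=2 tape=10[0]11#   (s3,0)→(s3,1,L)
state=s3 head=1 tape=1[0]111#   (s3,0)→(s3,1,L)
state=s3 head=0 tape=[1]1111#   (s3,1)→(s0,0,R)
state=s0 head=1 tape=0[1]111#   (s0,1)→(s4,1,R)
state=s4 head=2 tape=01[1]11#
The non-blank tape span at halt is 01111#.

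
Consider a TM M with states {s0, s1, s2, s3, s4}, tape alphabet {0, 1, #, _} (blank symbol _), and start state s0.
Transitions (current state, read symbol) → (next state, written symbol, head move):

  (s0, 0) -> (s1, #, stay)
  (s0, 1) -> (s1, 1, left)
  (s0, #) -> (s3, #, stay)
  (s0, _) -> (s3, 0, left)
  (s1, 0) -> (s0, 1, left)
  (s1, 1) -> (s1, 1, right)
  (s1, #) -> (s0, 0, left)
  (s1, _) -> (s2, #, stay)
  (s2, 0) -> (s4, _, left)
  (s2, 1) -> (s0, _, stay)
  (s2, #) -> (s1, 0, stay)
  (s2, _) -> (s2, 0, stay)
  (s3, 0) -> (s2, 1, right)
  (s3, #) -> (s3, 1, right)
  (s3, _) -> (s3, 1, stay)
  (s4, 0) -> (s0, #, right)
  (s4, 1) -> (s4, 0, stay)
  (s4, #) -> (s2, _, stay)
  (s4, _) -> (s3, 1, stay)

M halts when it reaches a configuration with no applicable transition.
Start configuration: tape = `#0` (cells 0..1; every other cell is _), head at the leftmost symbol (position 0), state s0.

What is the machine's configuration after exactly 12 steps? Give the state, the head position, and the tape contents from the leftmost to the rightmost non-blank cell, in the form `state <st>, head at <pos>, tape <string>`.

state s4, head at 2, tape 111

s0 | [#]0__   read # → write #, move stay, go to s3
s3 | [#]0__   read # → write 1, move right, go to s3
s3 | 1[0]__   read 0 → write 1, move right, go to s2
s2 | 11[_]_   read _ → write 0, move stay, go to s2
s2 | 11[0]_   read 0 → write _, move left, go to s4
s4 | 1[1]__   read 1 → write 0, move stay, go to s4
s4 | 1[0]__   read 0 → write #, move right, go to s0
s0 | 1#[_]_   read _ → write 0, move left, go to s3
s3 | 1[#]0_   read # → write 1, move right, go to s3
s3 | 11[0]_   read 0 → write 1, move right, go to s2
s2 | 111[_]   read _ → write 0, move stay, go to s2
s2 | 111[0]   read 0 → write _, move left, go to s4
s4 | 11[1]_
After 12 steps: state s4, head at 2, tape 111.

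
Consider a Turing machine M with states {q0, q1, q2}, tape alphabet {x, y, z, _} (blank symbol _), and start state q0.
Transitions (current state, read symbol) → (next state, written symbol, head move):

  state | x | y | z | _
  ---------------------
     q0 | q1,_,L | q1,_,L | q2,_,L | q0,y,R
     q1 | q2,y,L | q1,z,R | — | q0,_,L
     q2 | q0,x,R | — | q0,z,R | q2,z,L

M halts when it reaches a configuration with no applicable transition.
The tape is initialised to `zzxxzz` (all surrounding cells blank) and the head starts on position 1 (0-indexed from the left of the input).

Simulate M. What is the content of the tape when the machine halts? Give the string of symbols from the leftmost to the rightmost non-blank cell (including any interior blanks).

zy__zz

state=q0 head=1 tape=z[z]xxzz   (q0,z)→(q2,_,L)
state=q2 head=0 tape=[z]_xxzz   (q2,z)→(q0,z,R)
state=q0 head=1 tape=z[_]xxzz   (q0,_)→(q0,y,R)
state=q0 head=2 tape=zy[x]xzz   (q0,x)→(q1,_,L)
state=q1 head=1 tape=z[y]_xzz   (q1,y)→(q1,z,R)
state=q1 head=2 tape=zz[_]xzz   (q1,_)→(q0,_,L)
state=q0 head=1 tape=z[z]_xzz   (q0,z)→(q2,_,L)
state=q2 head=0 tape=[z]__xzz   (q2,z)→(q0,z,R)
state=q0 head=1 tape=z[_]_xzz   (q0,_)→(q0,y,R)
state=q0 head=2 tape=zy[_]xzz   (q0,_)→(q0,y,R)
state=q0 head=3 tape=zyy[x]zz   (q0,x)→(q1,_,L)
state=q1 head=2 tape=zy[y]_zz   (q1,y)→(q1,z,R)
state=q1 head=3 tape=zyz[_]zz   (q1,_)→(q0,_,L)
state=q0 head=2 tape=zy[z]_zz   (q0,z)→(q2,_,L)
state=q2 head=1 tape=z[y]__zz
The non-blank tape span at halt is zy__zz.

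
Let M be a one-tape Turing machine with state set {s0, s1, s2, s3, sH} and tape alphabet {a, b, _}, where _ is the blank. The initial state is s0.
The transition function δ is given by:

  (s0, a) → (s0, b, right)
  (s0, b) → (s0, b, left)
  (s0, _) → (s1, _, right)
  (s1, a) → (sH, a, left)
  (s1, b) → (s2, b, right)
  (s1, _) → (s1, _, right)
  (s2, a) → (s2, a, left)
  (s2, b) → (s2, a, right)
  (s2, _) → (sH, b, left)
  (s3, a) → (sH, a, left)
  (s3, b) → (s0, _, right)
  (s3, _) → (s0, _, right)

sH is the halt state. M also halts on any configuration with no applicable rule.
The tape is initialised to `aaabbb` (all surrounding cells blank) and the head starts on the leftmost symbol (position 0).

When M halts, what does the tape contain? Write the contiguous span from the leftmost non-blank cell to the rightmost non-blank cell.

baaaaab

state=s0 head=0 tape=_[a]aabbb_   (s0,a)→(s0,b,right)
state=s0 head=1 tape=_b[a]abbb_   (s0,a)→(s0,b,right)
state=s0 head=2 tape=_bb[a]bbb_   (s0,a)→(s0,b,right)
state=s0 head=3 tape=_bbb[b]bb_   (s0,b)→(s0,b,left)
state=s0 head=2 tape=_bb[b]bbb_   (s0,b)→(s0,b,left)
state=s0 head=1 tape=_b[b]bbbb_   (s0,b)→(s0,b,left)
state=s0 head=0 tape=_[b]bbbbb_   (s0,b)→(s0,b,left)
state=s0 head=-1 tape=[_]bbbbbb_   (s0,_)→(s1,_,right)
state=s1 head=0 tape=_[b]bbbbb_   (s1,b)→(s2,b,right)
state=s2 head=1 tape=_b[b]bbbb_   (s2,b)→(s2,a,right)
state=s2 head=2 tape=_ba[b]bbb_   (s2,b)→(s2,a,right)
state=s2 head=3 tape=_baa[b]bb_   (s2,b)→(s2,a,right)
state=s2 head=4 tape=_baaa[b]b_   (s2,b)→(s2,a,right)
state=s2 head=5 tape=_baaaa[b]_   (s2,b)→(s2,a,right)
state=s2 head=6 tape=_baaaaa[_]   (s2,_)→(sH,b,left)
state=sH head=5 tape=_baaaa[a]b
The non-blank tape span at halt is baaaaab.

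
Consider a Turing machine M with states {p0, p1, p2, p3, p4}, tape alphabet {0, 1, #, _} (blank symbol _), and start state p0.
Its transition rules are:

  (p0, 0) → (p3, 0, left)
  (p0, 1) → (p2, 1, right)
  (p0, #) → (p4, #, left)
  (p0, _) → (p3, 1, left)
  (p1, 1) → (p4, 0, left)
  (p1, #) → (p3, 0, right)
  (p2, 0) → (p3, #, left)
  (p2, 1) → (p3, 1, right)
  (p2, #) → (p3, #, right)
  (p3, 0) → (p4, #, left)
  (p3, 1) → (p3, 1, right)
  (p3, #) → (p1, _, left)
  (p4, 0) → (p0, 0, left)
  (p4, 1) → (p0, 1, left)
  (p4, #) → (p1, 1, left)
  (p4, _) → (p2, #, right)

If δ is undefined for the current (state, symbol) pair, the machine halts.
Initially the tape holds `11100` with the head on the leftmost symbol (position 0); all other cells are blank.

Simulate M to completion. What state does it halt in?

state=p0 head=0 tape=__[1]1100   (p0,1)→(p2,1,right)
state=p2 head=1 tape=__1[1]100   (p2,1)→(p3,1,right)
state=p3 head=2 tape=__11[1]00   (p3,1)→(p3,1,right)
state=p3 head=3 tape=__111[0]0   (p3,0)→(p4,#,left)
state=p4 head=2 tape=__11[1]#0   (p4,1)→(p0,1,left)
state=p0 head=1 tape=__1[1]1#0   (p0,1)→(p2,1,right)
state=p2 head=2 tape=__11[1]#0   (p2,1)→(p3,1,right)
state=p3 head=3 tape=__111[#]0   (p3,#)→(p1,_,left)
state=p1 head=2 tape=__11[1]_0   (p1,1)→(p4,0,left)
state=p4 head=1 tape=__1[1]0_0   (p4,1)→(p0,1,left)
state=p0 head=0 tape=__[1]10_0   (p0,1)→(p2,1,right)
state=p2 head=1 tape=__1[1]0_0   (p2,1)→(p3,1,right)
state=p3 head=2 tape=__11[0]_0   (p3,0)→(p4,#,left)
state=p4 head=1 tape=__1[1]#_0   (p4,1)→(p0,1,left)
state=p0 head=0 tape=__[1]1#_0   (p0,1)→(p2,1,right)
state=p2 head=1 tape=__1[1]#_0   (p2,1)→(p3,1,right)
state=p3 head=2 tape=__11[#]_0   (p3,#)→(p1,_,left)
state=p1 head=1 tape=__1[1]__0   (p1,1)→(p4,0,left)
state=p4 head=0 tape=__[1]0__0   (p4,1)→(p0,1,left)
state=p0 head=-1 tape=_[_]10__0   (p0,_)→(p3,1,left)
state=p3 head=-2 tape=[_]110__0
No transition is defined for (p3, _); M halts in state p3.

p3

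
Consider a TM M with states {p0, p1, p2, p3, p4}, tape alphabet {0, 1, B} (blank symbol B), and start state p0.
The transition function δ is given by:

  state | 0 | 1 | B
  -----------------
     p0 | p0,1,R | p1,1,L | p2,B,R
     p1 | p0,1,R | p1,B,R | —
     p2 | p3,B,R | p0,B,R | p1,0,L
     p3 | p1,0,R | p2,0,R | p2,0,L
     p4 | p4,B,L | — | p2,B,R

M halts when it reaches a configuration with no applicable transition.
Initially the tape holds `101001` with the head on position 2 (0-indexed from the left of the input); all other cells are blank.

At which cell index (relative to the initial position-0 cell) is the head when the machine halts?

state=p0 head=2 tape=10[1]001B   (p0,1)→(p1,1,L)
state=p1 head=1 tape=1[0]1001B   (p1,0)→(p0,1,R)
state=p0 head=2 tape=11[1]001B   (p0,1)→(p1,1,L)
state=p1 head=1 tape=1[1]1001B   (p1,1)→(p1,B,R)
state=p1 head=2 tape=1B[1]001B   (p1,1)→(p1,B,R)
state=p1 head=3 tape=1BB[0]01B   (p1,0)→(p0,1,R)
state=p0 head=4 tape=1BB1[0]1B   (p0,0)→(p0,1,R)
state=p0 head=5 tape=1BB11[1]B   (p0,1)→(p1,1,L)
state=p1 head=4 tape=1BB1[1]1B   (p1,1)→(p1,B,R)
state=p1 head=5 tape=1BB1B[1]B   (p1,1)→(p1,B,R)
state=p1 head=6 tape=1BB1BB[B]
At halt the head is at cell 6.

6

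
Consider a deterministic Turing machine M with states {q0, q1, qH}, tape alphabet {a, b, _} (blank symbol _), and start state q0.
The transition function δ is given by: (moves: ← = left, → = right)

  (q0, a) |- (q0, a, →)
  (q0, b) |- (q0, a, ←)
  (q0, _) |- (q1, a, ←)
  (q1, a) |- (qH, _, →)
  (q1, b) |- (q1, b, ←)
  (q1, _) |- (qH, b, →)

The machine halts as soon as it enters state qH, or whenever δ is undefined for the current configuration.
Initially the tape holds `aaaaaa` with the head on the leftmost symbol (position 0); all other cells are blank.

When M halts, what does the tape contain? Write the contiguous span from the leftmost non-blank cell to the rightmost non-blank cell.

aaaaa_a

q0 | [a]aaaaa_   read a → write a, move →, go to q0
q0 | a[a]aaaa_   read a → write a, move →, go to q0
q0 | aa[a]aaa_   read a → write a, move →, go to q0
q0 | aaa[a]aa_   read a → write a, move →, go to q0
q0 | aaaa[a]a_   read a → write a, move →, go to q0
q0 | aaaaa[a]_   read a → write a, move →, go to q0
q0 | aaaaaa[_]   read _ → write a, move ←, go to q1
q1 | aaaaa[a]a   read a → write _, move →, go to qH
qH | aaaaa_[a]
The non-blank tape span at halt is aaaaa_a.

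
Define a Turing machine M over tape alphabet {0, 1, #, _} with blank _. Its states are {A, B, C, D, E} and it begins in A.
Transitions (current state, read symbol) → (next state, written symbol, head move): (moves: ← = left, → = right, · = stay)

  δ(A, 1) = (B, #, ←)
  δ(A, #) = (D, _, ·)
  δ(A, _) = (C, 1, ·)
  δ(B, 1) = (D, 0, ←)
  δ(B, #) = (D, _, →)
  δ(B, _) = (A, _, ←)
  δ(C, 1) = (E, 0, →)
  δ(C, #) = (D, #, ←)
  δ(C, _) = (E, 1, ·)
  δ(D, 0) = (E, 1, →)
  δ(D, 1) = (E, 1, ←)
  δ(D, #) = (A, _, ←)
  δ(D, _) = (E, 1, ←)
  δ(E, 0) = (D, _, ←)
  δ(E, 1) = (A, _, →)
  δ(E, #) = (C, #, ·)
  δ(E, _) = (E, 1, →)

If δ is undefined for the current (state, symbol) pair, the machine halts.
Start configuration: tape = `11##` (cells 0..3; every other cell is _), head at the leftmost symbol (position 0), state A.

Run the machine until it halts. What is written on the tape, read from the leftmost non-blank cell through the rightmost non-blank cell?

1_0#_###

A | ____[1]1##   read 1 → write #, move ←, go to B
B | ___[_]#1##   read _ → write _, move ←, go to A
A | __[_]_#1##   read _ → write 1, move ·, go to C
C | __[1]_#1##   read 1 → write 0, move →, go to E
E | __0[_]#1##   read _ → write 1, move →, go to E
E | __01[#]1##   read # → write #, move ·, go to C
C | __01[#]1##   read # → write #, move ←, go to D
D | __0[1]#1##   read 1 → write 1, move ←, go to E
E | __[0]1#1##   read 0 → write _, move ←, go to D
D | _[_]_1#1##   read _ → write 1, move ←, go to E
E | [_]1_1#1##   read _ → write 1, move →, go to E
E | 1[1]_1#1##   read 1 → write _, move →, go to A
A | 1_[_]1#1##   read _ → write 1, move ·, go to C
C | 1_[1]1#1##   read 1 → write 0, move →, go to E
E | 1_0[1]#1##   read 1 → write _, move →, go to A
A | 1_0_[#]1##   read # → write _, move ·, go to D
D | 1_0_[_]1##   read _ → write 1, move ←, go to E
E | 1_0[_]11##   read _ → write 1, move →, go to E
E | 1_01[1]1##   read 1 → write _, move →, go to A
A | 1_01_[1]##   read 1 → write #, move ←, go to B
B | 1_01[_]###   read _ → write _, move ←, go to A
A | 1_0[1]_###   read 1 → write #, move ←, go to B
B | 1_[0]#_###
The non-blank tape span at halt is 1_0#_###.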